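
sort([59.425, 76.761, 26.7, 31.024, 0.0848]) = [0.0848, 26.7, 31.024, 59.425, 76.761]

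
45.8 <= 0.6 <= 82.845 False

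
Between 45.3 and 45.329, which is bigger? 45.329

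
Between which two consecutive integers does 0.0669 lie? 0 and 1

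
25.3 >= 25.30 True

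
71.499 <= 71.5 True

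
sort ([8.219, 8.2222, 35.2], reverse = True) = [35.2, 8.2222, 8.219]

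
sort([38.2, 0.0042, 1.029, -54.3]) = [-54.3, 0.0042, 1.029, 38.2]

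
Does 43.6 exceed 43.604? No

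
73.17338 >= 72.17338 True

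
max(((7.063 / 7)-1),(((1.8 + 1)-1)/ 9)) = 0.2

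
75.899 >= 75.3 True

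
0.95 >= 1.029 False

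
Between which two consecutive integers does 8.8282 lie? 8 and 9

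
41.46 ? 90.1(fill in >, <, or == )<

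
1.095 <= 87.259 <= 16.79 False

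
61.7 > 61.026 True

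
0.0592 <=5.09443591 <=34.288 True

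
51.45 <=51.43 False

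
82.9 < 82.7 False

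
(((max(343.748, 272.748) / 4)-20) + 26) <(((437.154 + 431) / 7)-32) True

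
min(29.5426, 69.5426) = 29.5426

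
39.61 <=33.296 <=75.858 False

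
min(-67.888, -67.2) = -67.888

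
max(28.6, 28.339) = 28.6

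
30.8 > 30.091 True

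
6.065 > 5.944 True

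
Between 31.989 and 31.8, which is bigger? 31.989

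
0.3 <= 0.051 False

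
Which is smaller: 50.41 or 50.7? 50.41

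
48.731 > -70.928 True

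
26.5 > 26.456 True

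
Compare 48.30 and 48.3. They are equal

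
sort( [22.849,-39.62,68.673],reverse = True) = [68.673,22.849,-39.62]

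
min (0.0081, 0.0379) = 0.0081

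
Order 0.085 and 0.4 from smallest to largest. 0.085, 0.4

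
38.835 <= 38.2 False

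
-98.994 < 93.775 True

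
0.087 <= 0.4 True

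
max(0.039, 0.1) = 0.1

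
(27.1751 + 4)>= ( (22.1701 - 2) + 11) True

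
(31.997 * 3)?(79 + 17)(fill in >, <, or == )<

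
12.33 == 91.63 False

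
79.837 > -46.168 True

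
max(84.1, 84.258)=84.258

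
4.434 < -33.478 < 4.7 False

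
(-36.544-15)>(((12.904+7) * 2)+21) False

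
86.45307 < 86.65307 True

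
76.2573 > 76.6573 False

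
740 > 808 False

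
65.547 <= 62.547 False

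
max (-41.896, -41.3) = -41.3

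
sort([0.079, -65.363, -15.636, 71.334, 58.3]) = [-65.363, -15.636, 0.079, 58.3, 71.334]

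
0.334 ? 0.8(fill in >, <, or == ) <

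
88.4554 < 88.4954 True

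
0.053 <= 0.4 True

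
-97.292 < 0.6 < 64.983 True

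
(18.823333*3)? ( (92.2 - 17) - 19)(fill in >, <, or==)>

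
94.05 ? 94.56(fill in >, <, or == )<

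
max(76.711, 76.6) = 76.711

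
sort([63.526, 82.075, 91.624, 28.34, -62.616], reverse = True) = [91.624, 82.075, 63.526, 28.34, -62.616]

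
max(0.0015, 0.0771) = 0.0771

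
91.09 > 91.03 True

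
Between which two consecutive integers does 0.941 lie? 0 and 1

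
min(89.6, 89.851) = 89.6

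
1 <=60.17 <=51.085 False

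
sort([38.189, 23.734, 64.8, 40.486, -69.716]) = [-69.716, 23.734, 38.189, 40.486, 64.8]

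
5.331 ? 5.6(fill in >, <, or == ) <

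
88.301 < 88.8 True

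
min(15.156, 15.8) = 15.156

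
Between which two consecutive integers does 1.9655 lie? 1 and 2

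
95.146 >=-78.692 True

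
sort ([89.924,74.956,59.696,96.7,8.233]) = [8.233,59.696,74.956,89.924,96.7]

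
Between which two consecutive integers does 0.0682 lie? 0 and 1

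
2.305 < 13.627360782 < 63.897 True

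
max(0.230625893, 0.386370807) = 0.386370807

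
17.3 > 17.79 False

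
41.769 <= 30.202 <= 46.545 False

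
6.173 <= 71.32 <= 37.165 False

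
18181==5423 False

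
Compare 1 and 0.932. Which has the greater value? 1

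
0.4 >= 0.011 True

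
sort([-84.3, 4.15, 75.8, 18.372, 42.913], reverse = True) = [75.8, 42.913, 18.372, 4.15, -84.3]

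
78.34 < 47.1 False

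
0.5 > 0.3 True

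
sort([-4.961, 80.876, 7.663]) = [-4.961, 7.663, 80.876]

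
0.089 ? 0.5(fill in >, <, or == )<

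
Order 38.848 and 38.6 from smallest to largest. 38.6, 38.848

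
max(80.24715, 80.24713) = 80.24715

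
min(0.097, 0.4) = 0.097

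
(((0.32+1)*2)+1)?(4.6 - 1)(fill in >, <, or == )>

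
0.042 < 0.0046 False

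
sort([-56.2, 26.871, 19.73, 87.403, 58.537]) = [-56.2, 19.73, 26.871, 58.537, 87.403]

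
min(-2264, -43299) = -43299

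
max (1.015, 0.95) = 1.015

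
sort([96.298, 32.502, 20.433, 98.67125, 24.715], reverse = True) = [98.67125, 96.298, 32.502, 24.715, 20.433]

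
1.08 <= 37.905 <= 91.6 True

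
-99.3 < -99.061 True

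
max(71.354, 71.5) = 71.5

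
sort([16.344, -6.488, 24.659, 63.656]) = [-6.488, 16.344, 24.659, 63.656]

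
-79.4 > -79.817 True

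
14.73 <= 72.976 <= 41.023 False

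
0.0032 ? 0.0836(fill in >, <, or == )<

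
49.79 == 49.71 False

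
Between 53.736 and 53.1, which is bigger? 53.736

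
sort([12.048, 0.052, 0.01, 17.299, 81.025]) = [0.01, 0.052, 12.048, 17.299, 81.025]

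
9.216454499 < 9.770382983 True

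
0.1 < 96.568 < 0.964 False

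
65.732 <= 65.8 True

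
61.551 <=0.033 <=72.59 False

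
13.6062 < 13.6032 False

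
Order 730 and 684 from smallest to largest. 684, 730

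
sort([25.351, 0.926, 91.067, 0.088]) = [0.088, 0.926, 25.351, 91.067]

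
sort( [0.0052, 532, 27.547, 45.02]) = [0.0052, 27.547, 45.02, 532]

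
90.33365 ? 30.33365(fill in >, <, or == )>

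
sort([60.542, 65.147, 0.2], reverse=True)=[65.147, 60.542, 0.2]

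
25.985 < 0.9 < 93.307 False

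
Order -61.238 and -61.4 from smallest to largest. -61.4, -61.238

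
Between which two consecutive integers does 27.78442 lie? 27 and 28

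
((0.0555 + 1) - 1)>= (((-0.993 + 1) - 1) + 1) True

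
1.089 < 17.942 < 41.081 True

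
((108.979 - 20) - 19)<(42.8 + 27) False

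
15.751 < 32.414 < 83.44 True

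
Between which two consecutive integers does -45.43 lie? -46 and -45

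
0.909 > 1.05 False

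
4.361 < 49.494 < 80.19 True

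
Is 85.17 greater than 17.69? Yes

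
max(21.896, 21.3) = 21.896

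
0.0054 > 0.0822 False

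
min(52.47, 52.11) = 52.11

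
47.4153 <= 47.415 False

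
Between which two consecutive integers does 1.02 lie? 1 and 2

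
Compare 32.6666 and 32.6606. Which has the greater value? 32.6666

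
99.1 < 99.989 True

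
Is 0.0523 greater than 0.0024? Yes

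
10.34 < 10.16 False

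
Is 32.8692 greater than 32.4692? Yes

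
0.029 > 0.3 False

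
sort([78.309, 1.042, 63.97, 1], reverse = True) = [78.309, 63.97, 1.042, 1]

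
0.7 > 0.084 True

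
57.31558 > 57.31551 True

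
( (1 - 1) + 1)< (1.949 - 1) False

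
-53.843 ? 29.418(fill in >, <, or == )<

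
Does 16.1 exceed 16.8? No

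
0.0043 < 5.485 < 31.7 True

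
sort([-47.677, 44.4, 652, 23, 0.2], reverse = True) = [652, 44.4, 23, 0.2, -47.677]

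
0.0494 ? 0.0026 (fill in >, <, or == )>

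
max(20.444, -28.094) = 20.444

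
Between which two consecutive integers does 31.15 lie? 31 and 32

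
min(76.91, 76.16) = 76.16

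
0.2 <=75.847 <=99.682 True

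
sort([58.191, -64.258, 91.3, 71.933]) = [-64.258, 58.191, 71.933, 91.3]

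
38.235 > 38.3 False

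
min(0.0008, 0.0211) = 0.0008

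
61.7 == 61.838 False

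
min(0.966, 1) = 0.966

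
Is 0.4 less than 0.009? No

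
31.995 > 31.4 True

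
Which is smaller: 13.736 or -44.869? -44.869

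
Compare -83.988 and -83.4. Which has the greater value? -83.4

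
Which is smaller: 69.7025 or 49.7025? 49.7025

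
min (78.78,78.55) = 78.55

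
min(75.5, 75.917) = 75.5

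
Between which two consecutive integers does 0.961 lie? 0 and 1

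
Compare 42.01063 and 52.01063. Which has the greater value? 52.01063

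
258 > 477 False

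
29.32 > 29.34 False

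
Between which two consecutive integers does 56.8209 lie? 56 and 57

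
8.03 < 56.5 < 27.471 False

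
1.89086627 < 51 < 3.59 False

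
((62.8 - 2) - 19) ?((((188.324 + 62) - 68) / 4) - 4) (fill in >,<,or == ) >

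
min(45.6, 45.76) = 45.6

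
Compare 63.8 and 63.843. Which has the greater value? 63.843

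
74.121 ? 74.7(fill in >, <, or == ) <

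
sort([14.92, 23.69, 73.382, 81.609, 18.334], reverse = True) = [81.609, 73.382, 23.69, 18.334, 14.92]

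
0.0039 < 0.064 True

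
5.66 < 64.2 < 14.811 False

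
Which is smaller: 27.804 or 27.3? 27.3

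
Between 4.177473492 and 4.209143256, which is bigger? 4.209143256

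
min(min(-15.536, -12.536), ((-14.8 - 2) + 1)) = -15.8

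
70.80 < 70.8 False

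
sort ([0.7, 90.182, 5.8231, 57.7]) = [0.7, 5.8231, 57.7, 90.182]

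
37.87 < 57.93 True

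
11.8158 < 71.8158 True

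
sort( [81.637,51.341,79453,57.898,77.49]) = [51.341,57.898,77.49,81.637,79453]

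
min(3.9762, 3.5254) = 3.5254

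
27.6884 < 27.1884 False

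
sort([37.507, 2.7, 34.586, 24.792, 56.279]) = [2.7, 24.792, 34.586, 37.507, 56.279]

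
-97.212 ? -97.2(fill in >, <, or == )<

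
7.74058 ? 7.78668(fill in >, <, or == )<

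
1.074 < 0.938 False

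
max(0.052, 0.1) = 0.1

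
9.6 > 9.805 False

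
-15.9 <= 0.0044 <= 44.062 True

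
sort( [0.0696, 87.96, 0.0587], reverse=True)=[87.96, 0.0696, 0.0587]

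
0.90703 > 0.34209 True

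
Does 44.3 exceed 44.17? Yes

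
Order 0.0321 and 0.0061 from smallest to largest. 0.0061, 0.0321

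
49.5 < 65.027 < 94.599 True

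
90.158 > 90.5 False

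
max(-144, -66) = -66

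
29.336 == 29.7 False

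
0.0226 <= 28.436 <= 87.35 True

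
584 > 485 True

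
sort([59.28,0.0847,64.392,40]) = [0.0847,40,59.28,64.392]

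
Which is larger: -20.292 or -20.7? -20.292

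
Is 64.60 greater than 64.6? No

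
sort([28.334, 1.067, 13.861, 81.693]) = [1.067, 13.861, 28.334, 81.693]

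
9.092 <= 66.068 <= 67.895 True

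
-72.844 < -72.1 True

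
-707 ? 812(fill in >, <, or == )<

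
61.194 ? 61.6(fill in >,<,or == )<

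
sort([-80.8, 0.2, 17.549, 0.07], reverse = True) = [17.549, 0.2, 0.07, -80.8]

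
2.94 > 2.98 False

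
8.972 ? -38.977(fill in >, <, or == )>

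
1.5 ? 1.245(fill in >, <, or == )>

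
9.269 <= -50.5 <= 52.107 False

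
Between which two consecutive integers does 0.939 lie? 0 and 1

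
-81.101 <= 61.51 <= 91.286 True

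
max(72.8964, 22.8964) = 72.8964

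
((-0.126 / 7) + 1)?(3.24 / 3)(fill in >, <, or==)<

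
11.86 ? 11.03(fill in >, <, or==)>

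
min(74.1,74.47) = 74.1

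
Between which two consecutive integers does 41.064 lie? 41 and 42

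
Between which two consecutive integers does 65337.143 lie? 65337 and 65338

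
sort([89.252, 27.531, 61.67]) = [27.531, 61.67, 89.252]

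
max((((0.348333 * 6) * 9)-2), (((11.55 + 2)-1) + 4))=16.809982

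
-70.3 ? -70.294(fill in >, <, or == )<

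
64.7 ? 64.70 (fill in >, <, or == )==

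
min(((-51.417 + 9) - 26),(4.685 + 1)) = -68.417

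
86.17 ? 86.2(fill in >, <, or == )<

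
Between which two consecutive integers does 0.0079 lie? 0 and 1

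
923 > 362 True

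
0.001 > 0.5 False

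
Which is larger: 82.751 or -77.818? 82.751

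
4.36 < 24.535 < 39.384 True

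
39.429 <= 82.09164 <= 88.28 True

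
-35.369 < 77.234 True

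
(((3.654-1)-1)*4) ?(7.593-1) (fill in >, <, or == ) >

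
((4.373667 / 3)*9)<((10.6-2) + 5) True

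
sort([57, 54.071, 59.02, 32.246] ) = [32.246, 54.071, 57, 59.02]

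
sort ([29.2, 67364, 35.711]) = [29.2, 35.711, 67364]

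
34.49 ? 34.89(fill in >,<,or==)<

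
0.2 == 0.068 False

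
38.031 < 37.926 False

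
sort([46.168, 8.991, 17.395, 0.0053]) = [0.0053, 8.991, 17.395, 46.168]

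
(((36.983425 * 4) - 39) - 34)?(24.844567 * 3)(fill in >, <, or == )>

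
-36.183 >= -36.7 True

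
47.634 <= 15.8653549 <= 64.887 False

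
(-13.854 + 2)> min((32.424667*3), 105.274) False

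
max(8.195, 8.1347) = 8.195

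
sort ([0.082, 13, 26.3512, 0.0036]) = [0.0036, 0.082, 13, 26.3512]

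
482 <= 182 False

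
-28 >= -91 True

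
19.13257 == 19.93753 False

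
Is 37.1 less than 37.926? Yes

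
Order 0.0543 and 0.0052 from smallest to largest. 0.0052, 0.0543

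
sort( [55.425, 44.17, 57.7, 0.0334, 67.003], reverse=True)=[67.003, 57.7, 55.425, 44.17, 0.0334]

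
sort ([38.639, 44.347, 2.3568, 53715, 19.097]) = [2.3568, 19.097, 38.639, 44.347, 53715]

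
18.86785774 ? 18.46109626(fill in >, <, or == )>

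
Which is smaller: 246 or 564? 246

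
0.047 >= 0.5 False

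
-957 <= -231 True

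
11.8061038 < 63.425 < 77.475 True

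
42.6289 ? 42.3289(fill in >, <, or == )>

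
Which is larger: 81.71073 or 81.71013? 81.71073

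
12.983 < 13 True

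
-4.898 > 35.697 False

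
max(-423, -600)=-423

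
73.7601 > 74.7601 False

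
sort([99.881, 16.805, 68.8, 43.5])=[16.805, 43.5, 68.8, 99.881]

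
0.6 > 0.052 True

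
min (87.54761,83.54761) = 83.54761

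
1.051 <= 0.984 False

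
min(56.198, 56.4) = 56.198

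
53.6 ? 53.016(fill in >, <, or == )>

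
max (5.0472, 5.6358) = 5.6358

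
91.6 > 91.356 True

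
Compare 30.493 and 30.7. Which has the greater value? 30.7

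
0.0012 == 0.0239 False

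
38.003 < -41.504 False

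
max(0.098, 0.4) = 0.4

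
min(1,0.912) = 0.912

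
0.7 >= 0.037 True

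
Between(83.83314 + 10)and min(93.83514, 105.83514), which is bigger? min(93.83514, 105.83514)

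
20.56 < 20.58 True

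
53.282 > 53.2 True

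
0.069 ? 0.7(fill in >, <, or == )<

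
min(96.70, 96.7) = 96.70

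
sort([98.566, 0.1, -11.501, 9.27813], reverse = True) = [98.566, 9.27813, 0.1, -11.501]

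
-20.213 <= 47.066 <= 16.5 False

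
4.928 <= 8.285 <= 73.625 True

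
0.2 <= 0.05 False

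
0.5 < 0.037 False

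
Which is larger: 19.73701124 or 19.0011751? 19.73701124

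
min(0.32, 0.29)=0.29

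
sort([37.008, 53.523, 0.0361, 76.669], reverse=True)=[76.669, 53.523, 37.008, 0.0361]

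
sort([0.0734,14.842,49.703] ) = [0.0734,14.842,49.703]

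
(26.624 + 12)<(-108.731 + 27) False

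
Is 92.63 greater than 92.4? Yes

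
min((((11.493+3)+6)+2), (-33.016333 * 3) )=-99.048999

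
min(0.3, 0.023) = 0.023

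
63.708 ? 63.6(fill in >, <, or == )>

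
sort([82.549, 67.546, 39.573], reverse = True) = [82.549, 67.546, 39.573]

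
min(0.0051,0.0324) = 0.0051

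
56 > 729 False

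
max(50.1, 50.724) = 50.724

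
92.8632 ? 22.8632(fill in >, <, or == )>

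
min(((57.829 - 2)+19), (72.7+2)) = 74.7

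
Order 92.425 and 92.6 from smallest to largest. 92.425, 92.6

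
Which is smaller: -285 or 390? -285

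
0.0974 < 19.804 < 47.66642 True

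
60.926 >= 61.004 False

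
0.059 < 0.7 True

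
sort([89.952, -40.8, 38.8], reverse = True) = [89.952, 38.8, -40.8]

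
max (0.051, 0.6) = 0.6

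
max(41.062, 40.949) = 41.062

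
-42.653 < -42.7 False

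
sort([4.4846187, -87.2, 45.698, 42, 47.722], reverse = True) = [47.722, 45.698, 42, 4.4846187, -87.2]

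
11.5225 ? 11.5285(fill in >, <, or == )<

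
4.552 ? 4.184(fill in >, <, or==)>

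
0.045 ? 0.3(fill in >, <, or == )<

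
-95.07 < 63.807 True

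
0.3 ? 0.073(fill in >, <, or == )>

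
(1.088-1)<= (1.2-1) True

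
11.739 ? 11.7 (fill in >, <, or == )>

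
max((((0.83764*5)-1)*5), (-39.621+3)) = 15.941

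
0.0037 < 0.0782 True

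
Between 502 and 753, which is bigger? 753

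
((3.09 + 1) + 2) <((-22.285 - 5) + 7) False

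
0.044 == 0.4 False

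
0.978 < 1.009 True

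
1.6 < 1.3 False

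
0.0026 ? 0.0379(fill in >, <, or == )<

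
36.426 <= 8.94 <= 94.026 False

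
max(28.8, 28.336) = 28.8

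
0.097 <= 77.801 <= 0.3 False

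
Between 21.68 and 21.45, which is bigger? 21.68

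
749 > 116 True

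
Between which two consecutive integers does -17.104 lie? -18 and -17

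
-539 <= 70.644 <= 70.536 False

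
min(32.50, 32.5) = 32.50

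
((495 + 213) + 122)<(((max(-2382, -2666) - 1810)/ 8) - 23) False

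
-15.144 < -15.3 False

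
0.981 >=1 False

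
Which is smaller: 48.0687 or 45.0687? 45.0687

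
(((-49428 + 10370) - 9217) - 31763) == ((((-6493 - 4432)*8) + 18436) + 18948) False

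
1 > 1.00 False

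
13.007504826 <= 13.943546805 True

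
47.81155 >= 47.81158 False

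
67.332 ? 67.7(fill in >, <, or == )<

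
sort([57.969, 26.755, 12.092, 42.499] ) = [12.092, 26.755, 42.499, 57.969]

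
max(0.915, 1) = 1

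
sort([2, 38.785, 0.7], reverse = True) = [38.785, 2, 0.7]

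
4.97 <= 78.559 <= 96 True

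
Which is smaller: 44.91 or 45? 44.91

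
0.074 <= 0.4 True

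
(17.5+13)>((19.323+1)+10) True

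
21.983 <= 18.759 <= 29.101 False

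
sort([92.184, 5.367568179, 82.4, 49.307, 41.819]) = [5.367568179, 41.819, 49.307, 82.4, 92.184]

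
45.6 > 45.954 False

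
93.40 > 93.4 False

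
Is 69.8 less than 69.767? No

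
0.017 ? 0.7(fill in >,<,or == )<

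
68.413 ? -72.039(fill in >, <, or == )>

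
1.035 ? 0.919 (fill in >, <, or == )>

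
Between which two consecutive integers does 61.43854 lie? 61 and 62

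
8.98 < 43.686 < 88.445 True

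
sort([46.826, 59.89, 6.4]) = [6.4, 46.826, 59.89]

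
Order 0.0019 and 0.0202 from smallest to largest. 0.0019, 0.0202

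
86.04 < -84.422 False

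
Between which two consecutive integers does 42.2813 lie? 42 and 43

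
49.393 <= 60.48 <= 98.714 True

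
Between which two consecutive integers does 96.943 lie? 96 and 97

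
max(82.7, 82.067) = 82.7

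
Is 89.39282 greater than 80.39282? Yes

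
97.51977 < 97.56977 True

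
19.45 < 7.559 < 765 False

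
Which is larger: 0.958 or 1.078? 1.078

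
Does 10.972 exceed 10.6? Yes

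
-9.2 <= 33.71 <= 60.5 True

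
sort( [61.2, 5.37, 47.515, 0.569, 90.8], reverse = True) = [90.8, 61.2, 47.515, 5.37, 0.569]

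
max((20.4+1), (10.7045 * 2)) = 21.409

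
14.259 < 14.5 True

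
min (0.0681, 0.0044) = 0.0044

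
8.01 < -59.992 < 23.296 False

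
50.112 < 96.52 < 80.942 False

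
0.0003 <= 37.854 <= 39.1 True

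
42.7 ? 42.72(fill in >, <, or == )<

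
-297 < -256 True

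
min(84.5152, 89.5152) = 84.5152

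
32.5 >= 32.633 False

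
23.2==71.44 False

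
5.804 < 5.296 False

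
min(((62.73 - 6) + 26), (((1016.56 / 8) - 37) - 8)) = 82.07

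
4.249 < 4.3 True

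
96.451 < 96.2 False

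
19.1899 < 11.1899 False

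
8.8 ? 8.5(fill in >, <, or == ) >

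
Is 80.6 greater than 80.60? No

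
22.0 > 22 False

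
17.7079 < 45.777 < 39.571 False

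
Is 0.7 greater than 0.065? Yes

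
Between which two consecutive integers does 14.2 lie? 14 and 15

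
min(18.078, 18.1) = 18.078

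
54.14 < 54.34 True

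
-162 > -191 True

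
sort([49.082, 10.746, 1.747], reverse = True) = [49.082, 10.746, 1.747]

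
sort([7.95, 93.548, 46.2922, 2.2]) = [2.2, 7.95, 46.2922, 93.548]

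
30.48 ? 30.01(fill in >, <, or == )>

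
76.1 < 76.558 True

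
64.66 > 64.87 False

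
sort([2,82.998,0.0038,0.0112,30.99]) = [0.0038,0.0112,2,30.99,82.998]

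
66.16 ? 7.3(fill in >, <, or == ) >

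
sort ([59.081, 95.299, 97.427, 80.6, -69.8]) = [-69.8, 59.081, 80.6, 95.299, 97.427]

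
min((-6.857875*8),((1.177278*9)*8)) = -54.863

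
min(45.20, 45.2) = 45.20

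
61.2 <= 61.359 True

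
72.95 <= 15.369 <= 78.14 False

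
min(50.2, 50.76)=50.2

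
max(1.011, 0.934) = 1.011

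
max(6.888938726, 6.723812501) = 6.888938726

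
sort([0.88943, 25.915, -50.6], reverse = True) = [25.915, 0.88943, -50.6]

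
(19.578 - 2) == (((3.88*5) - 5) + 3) False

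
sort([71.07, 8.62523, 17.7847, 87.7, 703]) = [8.62523, 17.7847, 71.07, 87.7, 703]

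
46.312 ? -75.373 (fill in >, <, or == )>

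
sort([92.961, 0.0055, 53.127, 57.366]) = [0.0055, 53.127, 57.366, 92.961]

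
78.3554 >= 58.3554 True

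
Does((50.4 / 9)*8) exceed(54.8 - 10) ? No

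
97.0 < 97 False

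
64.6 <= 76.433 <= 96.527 True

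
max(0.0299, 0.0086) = 0.0299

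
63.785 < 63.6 False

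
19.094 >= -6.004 True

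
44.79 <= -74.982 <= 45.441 False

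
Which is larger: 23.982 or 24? 24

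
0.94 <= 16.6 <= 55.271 True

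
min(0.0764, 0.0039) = 0.0039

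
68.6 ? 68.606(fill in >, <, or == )<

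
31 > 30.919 True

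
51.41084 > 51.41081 True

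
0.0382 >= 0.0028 True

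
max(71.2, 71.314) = 71.314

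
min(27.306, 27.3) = 27.3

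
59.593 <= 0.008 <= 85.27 False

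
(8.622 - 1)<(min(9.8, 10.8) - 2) True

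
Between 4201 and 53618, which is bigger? 53618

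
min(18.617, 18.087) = 18.087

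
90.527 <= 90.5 False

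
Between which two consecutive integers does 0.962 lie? 0 and 1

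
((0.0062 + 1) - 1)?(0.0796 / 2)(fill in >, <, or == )<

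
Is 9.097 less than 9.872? Yes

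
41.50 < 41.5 False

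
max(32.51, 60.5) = 60.5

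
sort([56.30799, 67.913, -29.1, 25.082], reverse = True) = [67.913, 56.30799, 25.082, -29.1]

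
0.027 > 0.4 False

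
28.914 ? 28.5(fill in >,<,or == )>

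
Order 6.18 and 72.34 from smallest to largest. 6.18, 72.34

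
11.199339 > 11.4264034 False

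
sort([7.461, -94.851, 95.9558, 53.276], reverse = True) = [95.9558, 53.276, 7.461, -94.851]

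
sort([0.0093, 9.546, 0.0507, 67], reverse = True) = [67, 9.546, 0.0507, 0.0093]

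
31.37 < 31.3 False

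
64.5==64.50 True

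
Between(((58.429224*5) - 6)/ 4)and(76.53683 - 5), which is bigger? (76.53683 - 5)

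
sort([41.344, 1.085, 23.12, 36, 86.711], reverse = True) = [86.711, 41.344, 36, 23.12, 1.085]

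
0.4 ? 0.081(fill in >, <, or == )>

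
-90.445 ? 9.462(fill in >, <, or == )<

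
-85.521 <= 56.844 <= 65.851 True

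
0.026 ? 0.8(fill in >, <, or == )<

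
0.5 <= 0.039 False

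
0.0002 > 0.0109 False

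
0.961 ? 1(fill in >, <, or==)<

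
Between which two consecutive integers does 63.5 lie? 63 and 64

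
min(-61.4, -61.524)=-61.524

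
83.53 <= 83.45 False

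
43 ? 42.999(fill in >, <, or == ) >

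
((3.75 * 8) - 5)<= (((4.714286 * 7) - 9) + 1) True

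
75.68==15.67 False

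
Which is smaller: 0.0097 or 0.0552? 0.0097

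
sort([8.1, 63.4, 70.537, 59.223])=[8.1, 59.223, 63.4, 70.537]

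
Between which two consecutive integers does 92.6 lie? 92 and 93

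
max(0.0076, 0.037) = 0.037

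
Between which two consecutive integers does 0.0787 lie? 0 and 1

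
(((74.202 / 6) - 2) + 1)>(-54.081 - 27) True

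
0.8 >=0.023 True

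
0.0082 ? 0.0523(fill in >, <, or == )<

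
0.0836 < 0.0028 False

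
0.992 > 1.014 False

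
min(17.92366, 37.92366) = 17.92366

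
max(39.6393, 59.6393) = 59.6393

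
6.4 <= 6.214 False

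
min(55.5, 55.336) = 55.336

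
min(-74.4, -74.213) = -74.4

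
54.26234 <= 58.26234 True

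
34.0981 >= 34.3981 False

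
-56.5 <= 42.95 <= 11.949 False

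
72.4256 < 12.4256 False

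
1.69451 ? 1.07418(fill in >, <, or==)>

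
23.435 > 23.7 False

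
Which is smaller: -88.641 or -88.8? -88.8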